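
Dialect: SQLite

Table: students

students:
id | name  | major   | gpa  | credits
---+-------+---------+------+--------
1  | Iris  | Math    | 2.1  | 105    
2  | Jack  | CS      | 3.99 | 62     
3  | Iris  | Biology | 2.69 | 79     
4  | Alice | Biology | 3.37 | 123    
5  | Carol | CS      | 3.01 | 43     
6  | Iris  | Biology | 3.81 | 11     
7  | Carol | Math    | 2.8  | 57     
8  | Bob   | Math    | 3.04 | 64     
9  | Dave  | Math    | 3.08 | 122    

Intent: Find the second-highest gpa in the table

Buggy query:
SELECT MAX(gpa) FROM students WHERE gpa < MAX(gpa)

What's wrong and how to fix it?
Bug: MAX(gpa) on the right of the comparison is an aggregate-in-WHERE error

Fix: Compute the overall MAX in a subquery, then take MAX of rows below it

Corrected query:
SELECT MAX(gpa) FROM students WHERE gpa < (SELECT MAX(gpa) FROM students)

Result:
MAX(gpa)
--------
3.81    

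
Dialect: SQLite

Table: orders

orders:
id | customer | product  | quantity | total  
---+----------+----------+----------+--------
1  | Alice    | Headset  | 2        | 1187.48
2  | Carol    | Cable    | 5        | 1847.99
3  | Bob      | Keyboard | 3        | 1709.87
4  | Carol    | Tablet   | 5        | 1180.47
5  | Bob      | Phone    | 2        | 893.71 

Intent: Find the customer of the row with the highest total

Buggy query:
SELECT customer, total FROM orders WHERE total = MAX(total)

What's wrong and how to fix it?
Bug: WHERE is evaluated per row; an aggregate over the whole table isn't defined there

Fix: Use a subquery: WHERE total = (SELECT MAX(total) FROM orders)

Corrected query:
SELECT customer, total FROM orders WHERE total = (SELECT MAX(total) FROM orders)

Result:
customer | total  
---------+--------
Carol    | 1847.99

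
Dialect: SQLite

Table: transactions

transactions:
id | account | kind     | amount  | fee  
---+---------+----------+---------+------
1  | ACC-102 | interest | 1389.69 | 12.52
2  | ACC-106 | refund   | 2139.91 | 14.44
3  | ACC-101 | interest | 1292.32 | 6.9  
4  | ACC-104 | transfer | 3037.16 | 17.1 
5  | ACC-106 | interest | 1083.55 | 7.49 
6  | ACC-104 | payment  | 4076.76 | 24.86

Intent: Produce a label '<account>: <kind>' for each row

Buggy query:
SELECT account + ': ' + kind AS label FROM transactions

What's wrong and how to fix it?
Bug: SQLite uses || for string concatenation; + coerces text to numbers (yielding 0)

Fix: Replace + with || to concatenate text

Corrected query:
SELECT account || ': ' || kind AS label FROM transactions

Result:
label            
-----------------
ACC-102: interest
ACC-106: refund  
ACC-101: interest
ACC-104: transfer
ACC-106: interest
ACC-104: payment 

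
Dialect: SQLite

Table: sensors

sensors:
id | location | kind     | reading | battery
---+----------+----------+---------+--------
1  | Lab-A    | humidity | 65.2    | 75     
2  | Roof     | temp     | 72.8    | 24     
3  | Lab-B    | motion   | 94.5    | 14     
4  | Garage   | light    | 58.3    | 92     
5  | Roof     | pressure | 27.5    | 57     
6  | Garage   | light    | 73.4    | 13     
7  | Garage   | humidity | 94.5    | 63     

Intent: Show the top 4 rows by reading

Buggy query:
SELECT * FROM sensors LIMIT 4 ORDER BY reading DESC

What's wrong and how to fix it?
Bug: ORDER BY cannot follow LIMIT; LIMIT is the final clause

Fix: Sort with ORDER BY, then apply LIMIT

Corrected query:
SELECT * FROM sensors ORDER BY reading DESC LIMIT 4

Result:
id | location | kind     | reading | battery
---+----------+----------+---------+--------
3  | Lab-B    | motion   | 94.5    | 14     
7  | Garage   | humidity | 94.5    | 63     
6  | Garage   | light    | 73.4    | 13     
2  | Roof     | temp     | 72.8    | 24     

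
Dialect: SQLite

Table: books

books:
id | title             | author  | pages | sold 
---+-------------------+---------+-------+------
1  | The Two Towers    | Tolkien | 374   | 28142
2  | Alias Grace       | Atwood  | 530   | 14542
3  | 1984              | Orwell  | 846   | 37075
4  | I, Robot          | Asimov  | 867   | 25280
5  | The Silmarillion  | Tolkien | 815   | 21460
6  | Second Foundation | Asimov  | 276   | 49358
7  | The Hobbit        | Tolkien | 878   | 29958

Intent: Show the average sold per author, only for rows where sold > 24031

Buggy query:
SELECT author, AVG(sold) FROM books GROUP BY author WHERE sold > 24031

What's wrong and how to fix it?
Bug: Row-level WHERE must come before GROUP BY in the clause order

Fix: Move the WHERE clause before GROUP BY

Corrected query:
SELECT author, AVG(sold) FROM books WHERE sold > 24031 GROUP BY author

Result:
author  | AVG(sold)
--------+----------
Asimov  | 37319    
Orwell  | 37075    
Tolkien | 29050    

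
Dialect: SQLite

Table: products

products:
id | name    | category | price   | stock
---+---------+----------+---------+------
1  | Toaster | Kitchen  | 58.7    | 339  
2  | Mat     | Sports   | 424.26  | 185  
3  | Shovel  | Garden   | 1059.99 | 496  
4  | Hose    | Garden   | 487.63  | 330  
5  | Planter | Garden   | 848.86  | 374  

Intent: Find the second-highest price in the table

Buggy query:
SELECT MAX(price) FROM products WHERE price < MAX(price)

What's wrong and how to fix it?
Bug: MAX(price) on the right of the comparison is an aggregate-in-WHERE error

Fix: Compute the overall MAX in a subquery, then take MAX of rows below it

Corrected query:
SELECT MAX(price) FROM products WHERE price < (SELECT MAX(price) FROM products)

Result:
MAX(price)
----------
848.86    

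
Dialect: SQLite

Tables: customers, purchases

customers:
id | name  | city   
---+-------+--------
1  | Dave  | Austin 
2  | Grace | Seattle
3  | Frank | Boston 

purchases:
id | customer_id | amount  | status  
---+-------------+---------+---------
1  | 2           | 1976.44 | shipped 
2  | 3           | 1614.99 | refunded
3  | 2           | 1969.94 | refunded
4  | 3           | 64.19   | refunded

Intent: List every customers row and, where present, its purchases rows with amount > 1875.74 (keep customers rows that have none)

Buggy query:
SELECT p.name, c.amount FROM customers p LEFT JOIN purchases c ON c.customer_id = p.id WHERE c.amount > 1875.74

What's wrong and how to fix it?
Bug: Filtering c.amount in WHERE discards the NULL rows produced by LEFT JOIN, turning it into an inner join

Fix: Move the right-table condition into the ON clause so unmatched parents are kept

Corrected query:
SELECT p.name, c.amount FROM customers p LEFT JOIN purchases c ON c.customer_id = p.id AND c.amount > 1875.74

Result:
name  | amount 
------+--------
Dave  | NULL   
Grace | 1969.94
Grace | 1976.44
Frank | NULL   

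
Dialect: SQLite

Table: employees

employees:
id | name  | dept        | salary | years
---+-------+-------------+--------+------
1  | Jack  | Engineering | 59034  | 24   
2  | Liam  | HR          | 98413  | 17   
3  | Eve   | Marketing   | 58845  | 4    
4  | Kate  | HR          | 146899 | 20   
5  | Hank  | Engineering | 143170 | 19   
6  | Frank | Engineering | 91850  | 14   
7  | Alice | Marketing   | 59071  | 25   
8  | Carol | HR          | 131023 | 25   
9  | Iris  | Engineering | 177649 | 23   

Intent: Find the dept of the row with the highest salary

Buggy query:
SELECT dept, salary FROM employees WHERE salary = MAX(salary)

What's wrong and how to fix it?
Bug: WHERE is evaluated per row; an aggregate over the whole table isn't defined there

Fix: Wrap MAX in a scalar subquery so WHERE compares against a single value

Corrected query:
SELECT dept, salary FROM employees WHERE salary = (SELECT MAX(salary) FROM employees)

Result:
dept        | salary
------------+-------
Engineering | 177649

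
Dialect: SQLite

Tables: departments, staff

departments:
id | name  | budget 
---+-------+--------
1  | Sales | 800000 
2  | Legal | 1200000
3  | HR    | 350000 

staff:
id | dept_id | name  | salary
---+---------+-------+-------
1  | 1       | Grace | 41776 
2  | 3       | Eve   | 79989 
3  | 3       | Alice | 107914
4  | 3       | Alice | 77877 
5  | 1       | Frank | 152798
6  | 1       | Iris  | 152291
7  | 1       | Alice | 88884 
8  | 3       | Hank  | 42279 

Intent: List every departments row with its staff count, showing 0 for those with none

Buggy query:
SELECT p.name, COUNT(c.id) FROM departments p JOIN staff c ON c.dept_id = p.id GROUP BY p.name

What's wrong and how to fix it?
Bug: An inner join excludes parents with zero children

Fix: Switch to LEFT JOIN to retain unmatched parent rows

Corrected query:
SELECT p.name, COUNT(c.id) FROM departments p LEFT JOIN staff c ON c.dept_id = p.id GROUP BY p.name

Result:
name  | COUNT(c.id)
------+------------
HR    | 4          
Legal | 0          
Sales | 4          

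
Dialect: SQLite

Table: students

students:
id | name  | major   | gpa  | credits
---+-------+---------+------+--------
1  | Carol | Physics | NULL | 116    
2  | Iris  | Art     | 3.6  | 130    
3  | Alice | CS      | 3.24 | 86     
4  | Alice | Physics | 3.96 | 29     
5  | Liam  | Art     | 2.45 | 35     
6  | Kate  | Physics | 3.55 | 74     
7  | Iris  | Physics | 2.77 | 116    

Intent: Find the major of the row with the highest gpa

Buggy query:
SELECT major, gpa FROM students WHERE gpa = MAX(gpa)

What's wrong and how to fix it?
Bug: MAX(gpa) is an aggregate and cannot be used directly in WHERE

Fix: Wrap MAX in a scalar subquery so WHERE compares against a single value

Corrected query:
SELECT major, gpa FROM students WHERE gpa = (SELECT MAX(gpa) FROM students)

Result:
major   | gpa 
--------+-----
Physics | 3.96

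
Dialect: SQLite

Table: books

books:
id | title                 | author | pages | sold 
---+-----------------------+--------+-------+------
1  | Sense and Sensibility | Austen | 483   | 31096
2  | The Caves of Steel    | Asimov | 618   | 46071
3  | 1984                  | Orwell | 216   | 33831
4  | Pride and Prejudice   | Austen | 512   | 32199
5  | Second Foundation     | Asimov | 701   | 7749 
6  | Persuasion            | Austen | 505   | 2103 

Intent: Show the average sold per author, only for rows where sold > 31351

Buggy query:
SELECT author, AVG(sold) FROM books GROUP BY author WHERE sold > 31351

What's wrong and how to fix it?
Bug: WHERE cannot follow GROUP BY

Fix: Place WHERE between FROM and GROUP BY

Corrected query:
SELECT author, AVG(sold) FROM books WHERE sold > 31351 GROUP BY author

Result:
author | AVG(sold)
-------+----------
Asimov | 46071    
Austen | 32199    
Orwell | 33831    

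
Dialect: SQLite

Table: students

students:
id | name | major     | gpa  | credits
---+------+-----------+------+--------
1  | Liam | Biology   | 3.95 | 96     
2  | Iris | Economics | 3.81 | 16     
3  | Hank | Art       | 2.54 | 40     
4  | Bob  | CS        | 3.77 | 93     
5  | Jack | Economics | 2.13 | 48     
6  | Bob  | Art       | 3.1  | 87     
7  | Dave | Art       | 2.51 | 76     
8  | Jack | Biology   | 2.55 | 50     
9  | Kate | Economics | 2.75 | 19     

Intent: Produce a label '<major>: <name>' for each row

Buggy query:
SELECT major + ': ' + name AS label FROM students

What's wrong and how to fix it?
Bug: '+' is numeric addition; on text columns SQLite converts them to 0 instead of concatenating

Fix: Replace + with || to concatenate text

Corrected query:
SELECT major || ': ' || name AS label FROM students

Result:
label          
---------------
Biology: Liam  
Economics: Iris
Art: Hank      
CS: Bob        
Economics: Jack
Art: Bob       
Art: Dave      
Biology: Jack  
Economics: Kate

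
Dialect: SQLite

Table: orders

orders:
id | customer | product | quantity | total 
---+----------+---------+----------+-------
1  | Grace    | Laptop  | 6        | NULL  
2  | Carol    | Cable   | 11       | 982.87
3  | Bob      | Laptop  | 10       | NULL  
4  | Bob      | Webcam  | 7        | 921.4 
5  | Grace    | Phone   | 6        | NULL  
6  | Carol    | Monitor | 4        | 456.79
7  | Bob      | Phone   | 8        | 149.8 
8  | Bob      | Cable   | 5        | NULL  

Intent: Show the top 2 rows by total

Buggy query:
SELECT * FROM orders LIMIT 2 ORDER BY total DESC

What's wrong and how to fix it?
Bug: LIMIT must come after ORDER BY

Fix: Sort with ORDER BY, then apply LIMIT

Corrected query:
SELECT * FROM orders ORDER BY total DESC LIMIT 2

Result:
id | customer | product | quantity | total 
---+----------+---------+----------+-------
2  | Carol    | Cable   | 11       | 982.87
4  | Bob      | Webcam  | 7        | 921.4 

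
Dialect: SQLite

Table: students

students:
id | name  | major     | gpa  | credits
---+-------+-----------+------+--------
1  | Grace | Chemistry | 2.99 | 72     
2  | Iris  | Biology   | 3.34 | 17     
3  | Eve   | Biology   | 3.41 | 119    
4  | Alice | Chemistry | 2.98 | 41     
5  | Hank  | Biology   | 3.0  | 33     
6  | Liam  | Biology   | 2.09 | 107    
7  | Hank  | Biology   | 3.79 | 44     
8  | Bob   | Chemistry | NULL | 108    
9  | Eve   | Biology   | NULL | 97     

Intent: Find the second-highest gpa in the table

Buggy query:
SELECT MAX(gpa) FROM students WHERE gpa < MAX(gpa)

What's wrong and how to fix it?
Bug: The inner MAX is an aggregate inside WHERE, which is not allowed

Fix: Compute the overall MAX in a subquery, then take MAX of rows below it

Corrected query:
SELECT MAX(gpa) FROM students WHERE gpa < (SELECT MAX(gpa) FROM students)

Result:
MAX(gpa)
--------
3.41    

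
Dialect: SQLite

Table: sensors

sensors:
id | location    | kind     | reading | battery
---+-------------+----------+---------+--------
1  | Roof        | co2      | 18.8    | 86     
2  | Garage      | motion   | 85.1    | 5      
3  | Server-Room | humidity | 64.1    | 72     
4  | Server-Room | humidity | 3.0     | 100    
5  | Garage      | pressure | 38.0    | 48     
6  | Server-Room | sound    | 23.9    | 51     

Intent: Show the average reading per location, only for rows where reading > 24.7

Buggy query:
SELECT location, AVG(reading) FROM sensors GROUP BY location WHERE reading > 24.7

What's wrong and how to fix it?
Bug: WHERE cannot follow GROUP BY

Fix: Place WHERE between FROM and GROUP BY

Corrected query:
SELECT location, AVG(reading) FROM sensors WHERE reading > 24.7 GROUP BY location

Result:
location    | AVG(reading)
------------+-------------
Garage      | 61.55       
Server-Room | 64.1        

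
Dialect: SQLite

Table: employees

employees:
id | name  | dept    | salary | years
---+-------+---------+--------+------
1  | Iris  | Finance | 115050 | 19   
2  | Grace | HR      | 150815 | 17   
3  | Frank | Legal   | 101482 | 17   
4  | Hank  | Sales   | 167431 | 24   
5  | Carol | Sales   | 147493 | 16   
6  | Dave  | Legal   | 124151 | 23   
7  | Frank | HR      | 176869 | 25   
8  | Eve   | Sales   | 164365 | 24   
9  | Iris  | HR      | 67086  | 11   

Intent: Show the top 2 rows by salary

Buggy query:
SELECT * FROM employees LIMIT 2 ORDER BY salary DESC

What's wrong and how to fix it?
Bug: LIMIT must come after ORDER BY

Fix: Sort with ORDER BY, then apply LIMIT

Corrected query:
SELECT * FROM employees ORDER BY salary DESC LIMIT 2

Result:
id | name  | dept  | salary | years
---+-------+-------+--------+------
7  | Frank | HR    | 176869 | 25   
4  | Hank  | Sales | 167431 | 24   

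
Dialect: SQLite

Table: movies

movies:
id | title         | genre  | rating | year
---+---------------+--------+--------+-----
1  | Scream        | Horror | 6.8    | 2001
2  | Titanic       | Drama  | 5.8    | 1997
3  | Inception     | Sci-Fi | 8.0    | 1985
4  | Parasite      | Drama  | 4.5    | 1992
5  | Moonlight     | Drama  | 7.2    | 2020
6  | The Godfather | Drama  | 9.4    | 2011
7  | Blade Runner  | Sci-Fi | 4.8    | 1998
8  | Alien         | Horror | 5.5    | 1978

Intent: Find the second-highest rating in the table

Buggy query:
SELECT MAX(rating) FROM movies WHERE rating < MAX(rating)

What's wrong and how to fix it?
Bug: MAX(rating) on the right of the comparison is an aggregate-in-WHERE error

Fix: Compute the overall MAX in a subquery, then take MAX of rows below it

Corrected query:
SELECT MAX(rating) FROM movies WHERE rating < (SELECT MAX(rating) FROM movies)

Result:
MAX(rating)
-----------
8          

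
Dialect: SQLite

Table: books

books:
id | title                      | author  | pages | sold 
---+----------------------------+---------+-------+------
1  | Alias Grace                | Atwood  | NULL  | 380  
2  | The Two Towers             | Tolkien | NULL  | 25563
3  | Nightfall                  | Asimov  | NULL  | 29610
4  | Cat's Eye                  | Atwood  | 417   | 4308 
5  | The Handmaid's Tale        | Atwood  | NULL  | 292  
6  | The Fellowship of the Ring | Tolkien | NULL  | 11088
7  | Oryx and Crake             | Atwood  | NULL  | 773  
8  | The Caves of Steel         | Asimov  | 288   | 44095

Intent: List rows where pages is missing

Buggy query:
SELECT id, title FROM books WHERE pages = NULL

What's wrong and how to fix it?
Bug: Comparing to NULL with '=' never matches; NULL = NULL is unknown, not true

Fix: Replace '= NULL' with 'IS NULL'

Corrected query:
SELECT id, title FROM books WHERE pages IS NULL

Result:
id | title                     
---+---------------------------
1  | Alias Grace               
2  | The Two Towers            
3  | Nightfall                 
5  | The Handmaid's Tale       
6  | The Fellowship of the Ring
7  | Oryx and Crake            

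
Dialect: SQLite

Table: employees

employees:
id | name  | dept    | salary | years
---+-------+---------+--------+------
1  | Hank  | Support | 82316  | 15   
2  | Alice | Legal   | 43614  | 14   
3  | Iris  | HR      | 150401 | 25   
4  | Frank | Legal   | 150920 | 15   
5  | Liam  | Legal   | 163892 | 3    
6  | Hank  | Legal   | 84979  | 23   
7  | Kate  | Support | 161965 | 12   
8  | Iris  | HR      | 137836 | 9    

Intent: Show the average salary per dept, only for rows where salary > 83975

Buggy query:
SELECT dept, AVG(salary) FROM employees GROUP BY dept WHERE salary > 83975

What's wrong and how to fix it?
Bug: WHERE cannot follow GROUP BY

Fix: Place WHERE between FROM and GROUP BY

Corrected query:
SELECT dept, AVG(salary) FROM employees WHERE salary > 83975 GROUP BY dept

Result:
dept    | AVG(salary)  
--------+--------------
HR      | 144118.5     
Legal   | 133263.666667
Support | 161965       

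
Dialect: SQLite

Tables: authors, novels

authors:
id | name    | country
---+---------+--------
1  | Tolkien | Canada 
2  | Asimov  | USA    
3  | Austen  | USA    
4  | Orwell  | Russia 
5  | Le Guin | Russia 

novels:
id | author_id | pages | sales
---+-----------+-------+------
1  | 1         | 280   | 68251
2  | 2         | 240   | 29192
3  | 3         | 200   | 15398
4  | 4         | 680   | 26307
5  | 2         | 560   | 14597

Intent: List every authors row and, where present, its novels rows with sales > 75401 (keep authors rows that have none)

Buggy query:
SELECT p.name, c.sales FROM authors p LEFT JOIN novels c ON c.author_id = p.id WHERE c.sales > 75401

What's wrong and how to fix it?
Bug: Filtering c.sales in WHERE discards the NULL rows produced by LEFT JOIN, turning it into an inner join

Fix: Move the right-table condition into the ON clause so unmatched parents are kept

Corrected query:
SELECT p.name, c.sales FROM authors p LEFT JOIN novels c ON c.author_id = p.id AND c.sales > 75401

Result:
name    | sales
--------+------
Tolkien | NULL 
Asimov  | NULL 
Austen  | NULL 
Orwell  | NULL 
Le Guin | NULL 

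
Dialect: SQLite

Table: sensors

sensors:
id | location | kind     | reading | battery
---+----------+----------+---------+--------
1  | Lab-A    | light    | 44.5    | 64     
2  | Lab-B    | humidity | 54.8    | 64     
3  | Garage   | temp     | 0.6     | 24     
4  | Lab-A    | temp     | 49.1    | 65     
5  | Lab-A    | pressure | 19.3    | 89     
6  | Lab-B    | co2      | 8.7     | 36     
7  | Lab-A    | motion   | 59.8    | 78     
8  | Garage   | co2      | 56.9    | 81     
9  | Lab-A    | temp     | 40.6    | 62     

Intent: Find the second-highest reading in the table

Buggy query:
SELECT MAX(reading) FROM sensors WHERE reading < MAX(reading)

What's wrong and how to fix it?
Bug: MAX(reading) on the right of the comparison is an aggregate-in-WHERE error

Fix: Compute the overall MAX in a subquery, then take MAX of rows below it

Corrected query:
SELECT MAX(reading) FROM sensors WHERE reading < (SELECT MAX(reading) FROM sensors)

Result:
MAX(reading)
------------
56.9        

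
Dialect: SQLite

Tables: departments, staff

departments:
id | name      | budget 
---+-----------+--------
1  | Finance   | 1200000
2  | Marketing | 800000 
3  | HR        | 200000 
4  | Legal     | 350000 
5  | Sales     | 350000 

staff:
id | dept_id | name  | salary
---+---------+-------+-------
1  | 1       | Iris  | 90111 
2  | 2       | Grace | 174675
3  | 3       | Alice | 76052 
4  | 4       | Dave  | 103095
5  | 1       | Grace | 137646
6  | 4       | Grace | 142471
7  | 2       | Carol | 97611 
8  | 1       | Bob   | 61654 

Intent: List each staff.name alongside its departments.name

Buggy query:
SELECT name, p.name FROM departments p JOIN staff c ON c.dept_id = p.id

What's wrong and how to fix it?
Bug: 'name' exists in both joined tables, so the database can't tell which one is meant

Fix: Qualify the column with its table alias (c.name)

Corrected query:
SELECT c.name, p.name FROM departments p JOIN staff c ON c.dept_id = p.id

Result:
name  | name     
------+----------
Iris  | Finance  
Grace | Marketing
Alice | HR       
Dave  | Legal    
Grace | Finance  
Grace | Legal    
Carol | Marketing
Bob   | Finance  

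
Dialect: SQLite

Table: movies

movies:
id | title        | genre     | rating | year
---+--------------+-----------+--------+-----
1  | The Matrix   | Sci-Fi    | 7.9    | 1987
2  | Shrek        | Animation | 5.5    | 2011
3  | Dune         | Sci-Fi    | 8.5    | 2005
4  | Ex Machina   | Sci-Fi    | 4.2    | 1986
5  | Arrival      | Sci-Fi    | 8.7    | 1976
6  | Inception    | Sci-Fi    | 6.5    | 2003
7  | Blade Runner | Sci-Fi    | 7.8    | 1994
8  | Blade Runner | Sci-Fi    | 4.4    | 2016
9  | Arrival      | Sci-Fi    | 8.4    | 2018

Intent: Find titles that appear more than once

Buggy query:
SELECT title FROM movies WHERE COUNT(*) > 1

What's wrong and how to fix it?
Bug: WHERE can't reference COUNT(*); aggregates are computed after WHERE

Fix: GROUP BY title, then filter groups with HAVING COUNT(*) > 1

Corrected query:
SELECT title FROM movies GROUP BY title HAVING COUNT(*) > 1

Result:
title       
------------
Arrival     
Blade Runner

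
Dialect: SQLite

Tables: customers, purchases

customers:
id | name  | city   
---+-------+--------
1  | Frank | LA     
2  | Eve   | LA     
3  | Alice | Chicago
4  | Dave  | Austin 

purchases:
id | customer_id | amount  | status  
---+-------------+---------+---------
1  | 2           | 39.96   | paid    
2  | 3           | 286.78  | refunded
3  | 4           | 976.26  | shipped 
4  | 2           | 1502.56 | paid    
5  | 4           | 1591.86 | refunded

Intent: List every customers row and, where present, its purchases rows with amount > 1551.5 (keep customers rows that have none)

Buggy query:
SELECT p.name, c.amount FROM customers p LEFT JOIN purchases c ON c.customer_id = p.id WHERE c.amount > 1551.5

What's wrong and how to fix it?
Bug: Filtering c.amount in WHERE discards the NULL rows produced by LEFT JOIN, turning it into an inner join

Fix: Put 'c.amount > 1551.5' in the JOIN's ON clause instead of WHERE

Corrected query:
SELECT p.name, c.amount FROM customers p LEFT JOIN purchases c ON c.customer_id = p.id AND c.amount > 1551.5

Result:
name  | amount 
------+--------
Frank | NULL   
Eve   | NULL   
Alice | NULL   
Dave  | 1591.86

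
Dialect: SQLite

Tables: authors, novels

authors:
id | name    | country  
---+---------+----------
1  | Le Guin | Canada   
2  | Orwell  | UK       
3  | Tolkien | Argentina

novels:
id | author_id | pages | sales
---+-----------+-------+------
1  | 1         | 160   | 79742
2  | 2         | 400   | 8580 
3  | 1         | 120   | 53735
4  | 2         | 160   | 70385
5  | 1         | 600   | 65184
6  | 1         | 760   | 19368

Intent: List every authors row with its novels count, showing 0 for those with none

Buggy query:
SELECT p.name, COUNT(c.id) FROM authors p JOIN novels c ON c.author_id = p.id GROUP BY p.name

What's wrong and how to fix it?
Bug: An inner join excludes parents with zero children

Fix: Switch to LEFT JOIN to retain unmatched parent rows

Corrected query:
SELECT p.name, COUNT(c.id) FROM authors p LEFT JOIN novels c ON c.author_id = p.id GROUP BY p.name

Result:
name    | COUNT(c.id)
--------+------------
Le Guin | 4          
Orwell  | 2          
Tolkien | 0          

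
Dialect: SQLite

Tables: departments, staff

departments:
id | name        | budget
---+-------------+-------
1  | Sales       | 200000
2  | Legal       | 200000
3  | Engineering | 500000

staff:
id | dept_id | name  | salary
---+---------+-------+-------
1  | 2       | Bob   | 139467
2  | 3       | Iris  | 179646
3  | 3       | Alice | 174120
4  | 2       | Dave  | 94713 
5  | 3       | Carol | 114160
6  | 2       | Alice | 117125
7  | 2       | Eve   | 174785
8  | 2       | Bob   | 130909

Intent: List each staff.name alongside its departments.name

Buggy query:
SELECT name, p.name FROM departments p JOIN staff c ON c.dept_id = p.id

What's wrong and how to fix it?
Bug: Both tables have a 'name' column; the unqualified reference is ambiguous

Fix: Qualify the column with its table alias (c.name)

Corrected query:
SELECT c.name, p.name FROM departments p JOIN staff c ON c.dept_id = p.id

Result:
name  | name       
------+------------
Bob   | Legal      
Iris  | Engineering
Alice | Engineering
Dave  | Legal      
Carol | Engineering
Alice | Legal      
Eve   | Legal      
Bob   | Legal      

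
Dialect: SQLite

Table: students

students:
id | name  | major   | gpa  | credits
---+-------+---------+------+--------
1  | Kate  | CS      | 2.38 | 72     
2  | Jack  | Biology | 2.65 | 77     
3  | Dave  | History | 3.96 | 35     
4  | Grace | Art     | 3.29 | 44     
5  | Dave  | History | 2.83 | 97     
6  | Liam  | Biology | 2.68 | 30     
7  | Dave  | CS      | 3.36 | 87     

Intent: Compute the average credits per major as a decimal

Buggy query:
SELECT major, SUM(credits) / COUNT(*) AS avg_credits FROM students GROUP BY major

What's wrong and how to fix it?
Bug: Both operands are integers, so '/' performs integer division and truncates

Fix: Cast one side to REAL so the division keeps the fractional part

Corrected query:
SELECT major, SUM(credits) * 1.0 / COUNT(*) AS avg_credits FROM students GROUP BY major

Result:
major   | avg_credits
--------+------------
Art     | 44         
Biology | 53.5       
CS      | 79.5       
History | 66         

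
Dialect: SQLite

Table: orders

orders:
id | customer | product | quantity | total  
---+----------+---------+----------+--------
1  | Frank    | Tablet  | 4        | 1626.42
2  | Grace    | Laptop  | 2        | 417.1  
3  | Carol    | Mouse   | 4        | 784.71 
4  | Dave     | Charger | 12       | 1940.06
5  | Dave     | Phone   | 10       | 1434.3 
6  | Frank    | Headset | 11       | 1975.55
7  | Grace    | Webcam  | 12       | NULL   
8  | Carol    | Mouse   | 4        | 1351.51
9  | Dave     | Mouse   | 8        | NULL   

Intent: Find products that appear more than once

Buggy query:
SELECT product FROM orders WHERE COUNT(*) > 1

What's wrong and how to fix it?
Bug: COUNT(*) is an aggregate and cannot be used in WHERE

Fix: GROUP BY product, then filter groups with HAVING COUNT(*) > 1

Corrected query:
SELECT product FROM orders GROUP BY product HAVING COUNT(*) > 1

Result:
product
-------
Mouse  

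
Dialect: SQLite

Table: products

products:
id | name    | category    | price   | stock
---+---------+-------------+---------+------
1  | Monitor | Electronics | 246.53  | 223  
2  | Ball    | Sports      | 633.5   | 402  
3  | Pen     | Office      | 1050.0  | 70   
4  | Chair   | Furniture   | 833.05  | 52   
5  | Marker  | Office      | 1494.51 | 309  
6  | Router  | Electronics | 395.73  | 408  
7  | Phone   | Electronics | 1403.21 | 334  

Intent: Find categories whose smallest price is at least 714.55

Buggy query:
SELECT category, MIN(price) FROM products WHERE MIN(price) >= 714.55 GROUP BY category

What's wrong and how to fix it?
Bug: Aggregates like MIN are computed per group after WHERE runs

Fix: Replace WHERE with HAVING after the GROUP BY

Corrected query:
SELECT category, MIN(price) FROM products GROUP BY category HAVING MIN(price) >= 714.55

Result:
category  | MIN(price)
----------+-----------
Furniture | 833.05    
Office    | 1050      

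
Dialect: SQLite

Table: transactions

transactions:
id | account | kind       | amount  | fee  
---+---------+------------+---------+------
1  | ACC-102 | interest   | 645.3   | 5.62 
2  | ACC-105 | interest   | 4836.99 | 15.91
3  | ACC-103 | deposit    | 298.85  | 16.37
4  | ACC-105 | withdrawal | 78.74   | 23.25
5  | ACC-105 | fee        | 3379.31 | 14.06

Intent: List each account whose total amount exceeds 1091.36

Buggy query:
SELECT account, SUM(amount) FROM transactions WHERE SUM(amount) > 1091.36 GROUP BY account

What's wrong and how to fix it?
Bug: SUM(amount) is an aggregate, but WHERE filters rows before aggregation

Fix: Move the aggregate condition to a HAVING clause

Corrected query:
SELECT account, SUM(amount) FROM transactions GROUP BY account HAVING SUM(amount) > 1091.36

Result:
account | SUM(amount)
--------+------------
ACC-105 | 8295.04    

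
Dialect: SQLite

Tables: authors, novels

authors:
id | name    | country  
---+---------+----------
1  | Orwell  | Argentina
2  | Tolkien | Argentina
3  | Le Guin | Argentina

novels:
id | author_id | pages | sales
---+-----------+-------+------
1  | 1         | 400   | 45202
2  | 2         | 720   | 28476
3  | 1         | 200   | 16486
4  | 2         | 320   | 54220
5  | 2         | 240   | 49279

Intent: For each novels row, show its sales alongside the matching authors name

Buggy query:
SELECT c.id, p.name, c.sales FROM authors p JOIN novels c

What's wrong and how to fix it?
Bug: JOIN with no ON clause produces a cartesian product; every novels row pairs with every authors row

Fix: Specify the join condition linking the foreign key to the parent id

Corrected query:
SELECT c.id, p.name, c.sales FROM authors p JOIN novels c ON c.author_id = p.id

Result:
id | name    | sales
---+---------+------
1  | Orwell  | 45202
2  | Tolkien | 28476
3  | Orwell  | 16486
4  | Tolkien | 54220
5  | Tolkien | 49279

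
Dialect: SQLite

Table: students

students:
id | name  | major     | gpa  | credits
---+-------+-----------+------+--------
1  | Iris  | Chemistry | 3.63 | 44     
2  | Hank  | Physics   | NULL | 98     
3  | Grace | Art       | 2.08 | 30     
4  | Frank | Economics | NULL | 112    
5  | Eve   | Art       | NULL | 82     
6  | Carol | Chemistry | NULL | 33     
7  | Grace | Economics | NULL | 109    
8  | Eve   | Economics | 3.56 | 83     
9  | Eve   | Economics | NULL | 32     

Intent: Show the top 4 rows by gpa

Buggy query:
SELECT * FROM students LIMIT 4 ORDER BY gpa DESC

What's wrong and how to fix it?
Bug: ORDER BY cannot follow LIMIT; LIMIT is the final clause

Fix: Swap the clauses: ORDER BY first, then LIMIT

Corrected query:
SELECT * FROM students ORDER BY gpa DESC LIMIT 4

Result:
id | name  | major     | gpa  | credits
---+-------+-----------+------+--------
1  | Iris  | Chemistry | 3.63 | 44     
8  | Eve   | Economics | 3.56 | 83     
3  | Grace | Art       | 2.08 | 30     
2  | Hank  | Physics   | NULL | 98     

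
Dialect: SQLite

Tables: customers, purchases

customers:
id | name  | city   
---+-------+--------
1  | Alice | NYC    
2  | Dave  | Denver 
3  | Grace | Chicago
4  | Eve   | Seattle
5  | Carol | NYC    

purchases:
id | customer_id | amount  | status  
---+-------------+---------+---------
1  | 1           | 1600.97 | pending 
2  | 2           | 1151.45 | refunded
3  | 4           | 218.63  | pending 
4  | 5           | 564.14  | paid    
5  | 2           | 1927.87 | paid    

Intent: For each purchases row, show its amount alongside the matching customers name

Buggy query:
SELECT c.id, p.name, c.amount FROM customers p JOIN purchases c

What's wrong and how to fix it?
Bug: Missing join condition: each purchases row is matched to all customers rows instead of just its own

Fix: Specify the join condition linking the foreign key to the parent id

Corrected query:
SELECT c.id, p.name, c.amount FROM customers p JOIN purchases c ON c.customer_id = p.id

Result:
id | name  | amount 
---+-------+--------
1  | Alice | 1600.97
2  | Dave  | 1151.45
3  | Eve   | 218.63 
4  | Carol | 564.14 
5  | Dave  | 1927.87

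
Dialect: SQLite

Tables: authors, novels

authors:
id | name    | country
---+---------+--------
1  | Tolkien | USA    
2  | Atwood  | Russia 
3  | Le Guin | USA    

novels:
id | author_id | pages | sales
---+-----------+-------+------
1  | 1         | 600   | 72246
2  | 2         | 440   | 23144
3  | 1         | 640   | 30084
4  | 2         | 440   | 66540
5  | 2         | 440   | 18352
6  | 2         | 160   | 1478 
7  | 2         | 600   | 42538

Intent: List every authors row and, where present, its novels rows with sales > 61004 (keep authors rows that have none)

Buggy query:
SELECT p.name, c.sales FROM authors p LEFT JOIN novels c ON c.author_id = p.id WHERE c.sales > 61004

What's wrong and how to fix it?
Bug: Filtering c.sales in WHERE discards the NULL rows produced by LEFT JOIN, turning it into an inner join

Fix: Move the right-table condition into the ON clause so unmatched parents are kept

Corrected query:
SELECT p.name, c.sales FROM authors p LEFT JOIN novels c ON c.author_id = p.id AND c.sales > 61004

Result:
name    | sales
--------+------
Tolkien | 72246
Atwood  | 66540
Le Guin | NULL 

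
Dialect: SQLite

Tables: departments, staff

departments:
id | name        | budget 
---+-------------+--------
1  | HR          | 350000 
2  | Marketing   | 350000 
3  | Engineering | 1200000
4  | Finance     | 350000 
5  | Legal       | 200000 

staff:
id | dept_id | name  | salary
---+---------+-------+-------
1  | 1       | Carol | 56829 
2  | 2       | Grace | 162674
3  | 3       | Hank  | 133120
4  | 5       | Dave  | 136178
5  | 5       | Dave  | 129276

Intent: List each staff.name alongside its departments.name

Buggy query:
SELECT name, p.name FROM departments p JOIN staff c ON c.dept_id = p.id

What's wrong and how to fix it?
Bug: Both tables have a 'name' column; the unqualified reference is ambiguous

Fix: Prefix ambiguous columns with the table alias

Corrected query:
SELECT c.name, p.name FROM departments p JOIN staff c ON c.dept_id = p.id

Result:
name  | name       
------+------------
Carol | HR         
Grace | Marketing  
Hank  | Engineering
Dave  | Legal      
Dave  | Legal      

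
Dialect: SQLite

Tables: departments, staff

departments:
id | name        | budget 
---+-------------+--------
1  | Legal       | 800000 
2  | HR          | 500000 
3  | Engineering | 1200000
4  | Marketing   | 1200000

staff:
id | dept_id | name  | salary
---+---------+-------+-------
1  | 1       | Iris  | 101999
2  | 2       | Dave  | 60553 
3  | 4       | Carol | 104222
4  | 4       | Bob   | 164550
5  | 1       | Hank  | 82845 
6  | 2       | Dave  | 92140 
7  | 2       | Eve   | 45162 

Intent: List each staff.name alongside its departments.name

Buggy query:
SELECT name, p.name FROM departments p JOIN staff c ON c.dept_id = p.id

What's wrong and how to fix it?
Bug: Both tables have a 'name' column; the unqualified reference is ambiguous

Fix: Qualify the column with its table alias (c.name)

Corrected query:
SELECT c.name, p.name FROM departments p JOIN staff c ON c.dept_id = p.id

Result:
name  | name     
------+----------
Iris  | Legal    
Dave  | HR       
Carol | Marketing
Bob   | Marketing
Hank  | Legal    
Dave  | HR       
Eve   | HR       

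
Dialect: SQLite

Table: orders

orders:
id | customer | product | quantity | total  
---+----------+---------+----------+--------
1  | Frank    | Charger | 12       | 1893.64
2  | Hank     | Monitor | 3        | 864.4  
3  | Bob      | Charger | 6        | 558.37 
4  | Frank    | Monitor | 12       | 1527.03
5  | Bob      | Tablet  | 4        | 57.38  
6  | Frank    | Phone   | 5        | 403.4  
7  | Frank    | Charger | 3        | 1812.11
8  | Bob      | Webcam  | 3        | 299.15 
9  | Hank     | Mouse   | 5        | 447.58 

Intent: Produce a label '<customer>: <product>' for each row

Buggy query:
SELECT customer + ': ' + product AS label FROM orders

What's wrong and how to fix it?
Bug: SQLite uses || for string concatenation; + coerces text to numbers (yielding 0)

Fix: Replace + with || to concatenate text

Corrected query:
SELECT customer || ': ' || product AS label FROM orders

Result:
label         
--------------
Frank: Charger
Hank: Monitor 
Bob: Charger  
Frank: Monitor
Bob: Tablet   
Frank: Phone  
Frank: Charger
Bob: Webcam   
Hank: Mouse   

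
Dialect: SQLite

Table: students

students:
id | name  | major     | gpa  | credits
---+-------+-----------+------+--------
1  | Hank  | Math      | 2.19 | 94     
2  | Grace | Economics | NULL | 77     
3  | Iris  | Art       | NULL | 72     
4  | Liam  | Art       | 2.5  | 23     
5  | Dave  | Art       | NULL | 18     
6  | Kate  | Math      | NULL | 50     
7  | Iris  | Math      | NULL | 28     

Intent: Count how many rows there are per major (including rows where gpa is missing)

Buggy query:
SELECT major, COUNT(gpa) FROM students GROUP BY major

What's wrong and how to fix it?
Bug: COUNT(column) counts non-NULL values only; rows with NULL gpa aren't counted

Fix: Replace COUNT(gpa) with COUNT(*)

Corrected query:
SELECT major, COUNT(*) FROM students GROUP BY major

Result:
major     | COUNT(*)
----------+---------
Art       | 3       
Economics | 1       
Math      | 3       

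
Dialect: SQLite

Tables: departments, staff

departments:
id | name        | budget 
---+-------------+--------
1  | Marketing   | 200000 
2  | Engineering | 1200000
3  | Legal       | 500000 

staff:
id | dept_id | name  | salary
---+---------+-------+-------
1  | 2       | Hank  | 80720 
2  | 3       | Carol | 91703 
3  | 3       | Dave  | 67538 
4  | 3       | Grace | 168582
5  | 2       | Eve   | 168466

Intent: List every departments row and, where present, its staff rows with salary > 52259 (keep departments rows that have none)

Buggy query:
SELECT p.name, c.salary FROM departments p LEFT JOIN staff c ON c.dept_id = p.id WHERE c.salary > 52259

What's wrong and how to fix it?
Bug: A WHERE condition on the right-hand table after LEFT JOIN drops unmatched parents

Fix: Put 'c.salary > 52259' in the JOIN's ON clause instead of WHERE

Corrected query:
SELECT p.name, c.salary FROM departments p LEFT JOIN staff c ON c.dept_id = p.id AND c.salary > 52259

Result:
name        | salary
------------+-------
Marketing   | NULL  
Engineering | 80720 
Engineering | 168466
Legal       | 67538 
Legal       | 91703 
Legal       | 168582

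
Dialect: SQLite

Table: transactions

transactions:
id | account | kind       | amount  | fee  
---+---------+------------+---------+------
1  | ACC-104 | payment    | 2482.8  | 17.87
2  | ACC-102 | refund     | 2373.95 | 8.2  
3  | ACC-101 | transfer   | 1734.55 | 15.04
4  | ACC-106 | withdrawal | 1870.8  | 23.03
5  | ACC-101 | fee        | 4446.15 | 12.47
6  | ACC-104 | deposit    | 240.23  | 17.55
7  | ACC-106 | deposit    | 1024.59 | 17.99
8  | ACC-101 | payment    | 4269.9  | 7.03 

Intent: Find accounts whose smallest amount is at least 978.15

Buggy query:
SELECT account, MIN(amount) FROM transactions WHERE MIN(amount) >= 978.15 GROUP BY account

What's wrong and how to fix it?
Bug: MIN() in WHERE is a misuse of aggregate

Fix: Replace WHERE with HAVING after the GROUP BY

Corrected query:
SELECT account, MIN(amount) FROM transactions GROUP BY account HAVING MIN(amount) >= 978.15

Result:
account | MIN(amount)
--------+------------
ACC-101 | 1734.55    
ACC-102 | 2373.95    
ACC-106 | 1024.59    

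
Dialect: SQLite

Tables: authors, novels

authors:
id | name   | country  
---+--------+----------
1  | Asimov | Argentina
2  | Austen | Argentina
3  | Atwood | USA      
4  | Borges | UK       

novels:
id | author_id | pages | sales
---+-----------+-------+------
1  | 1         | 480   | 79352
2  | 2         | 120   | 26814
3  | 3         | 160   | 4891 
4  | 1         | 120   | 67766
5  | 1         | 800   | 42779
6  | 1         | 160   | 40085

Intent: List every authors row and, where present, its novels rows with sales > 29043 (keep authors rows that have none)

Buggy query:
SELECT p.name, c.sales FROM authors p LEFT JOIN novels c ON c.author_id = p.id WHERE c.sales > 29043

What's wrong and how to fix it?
Bug: Filtering c.sales in WHERE discards the NULL rows produced by LEFT JOIN, turning it into an inner join

Fix: Put 'c.sales > 29043' in the JOIN's ON clause instead of WHERE

Corrected query:
SELECT p.name, c.sales FROM authors p LEFT JOIN novels c ON c.author_id = p.id AND c.sales > 29043

Result:
name   | sales
-------+------
Asimov | 40085
Asimov | 42779
Asimov | 67766
Asimov | 79352
Austen | NULL 
Atwood | NULL 
Borges | NULL 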